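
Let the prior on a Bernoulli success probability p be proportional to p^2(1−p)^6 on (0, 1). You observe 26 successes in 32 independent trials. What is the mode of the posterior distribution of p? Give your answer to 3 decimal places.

p̂_MAP = 0.700

The prior density ∝ p^2(1−p)^6 is the kernel of Beta(3, 7).
Data: 26 successes in 32 trials. The binomial likelihood contributes p^26(1−p)^6, so the posterior is Beta(3+26, 7+6) = Beta(29, 13).
For Beta(a, b) with a, b > 1 the mode is (a−1)/(a+b−2) = 28/40 ≈ 0.700.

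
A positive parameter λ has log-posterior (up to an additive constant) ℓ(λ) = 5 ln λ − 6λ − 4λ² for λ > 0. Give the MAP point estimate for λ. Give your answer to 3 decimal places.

ℓ'(λ) = 5/λ − 6 − 8λ. Setting this to zero and multiplying by λ: 8λ² + 6λ − 5 = 0.
λ = (−6 + √(6² + 4·8·5)) / (2·8) = (−6 + √196) / 16 = (−6 + 14)/16 = 1/2.
ℓ''(λ) = −5/λ² − 8 < 0, confirming a maximum.

λ̂_MAP = 0.500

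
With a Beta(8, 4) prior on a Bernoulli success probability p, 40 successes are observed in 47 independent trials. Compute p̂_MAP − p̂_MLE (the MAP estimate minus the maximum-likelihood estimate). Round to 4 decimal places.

MAP − MLE = -0.0265

Posterior is Beta(48, 11); MAP = (48−1)/(59−2) = 47/57 ≈ 0.82456.
MLE ignores the prior: p̂_MLE = k/n = 40/47 ≈ 0.85106.
Difference = 47/57 − 40/47 = -71/2679 ≈ -0.0265.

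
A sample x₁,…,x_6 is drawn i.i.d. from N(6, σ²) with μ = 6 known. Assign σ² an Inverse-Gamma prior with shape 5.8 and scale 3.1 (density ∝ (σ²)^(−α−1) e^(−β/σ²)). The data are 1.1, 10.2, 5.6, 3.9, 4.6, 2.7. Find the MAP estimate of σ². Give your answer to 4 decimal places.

Sum of squared deviations about the known mean: SS = (1.1−6)² + (10.2−6)² + (5.6−6)² + (3.9−6)² + (4.6−6)² + (2.7−6)² = 59.07.
The Normal likelihood contributes (σ²)^(−n/2) exp(−SS/(2σ²)), so the posterior is Inverse-Gamma(α + n/2, β + SS/2) = Inverse-Gamma(8.8, 32.635).
The mode of Inverse-Gamma(a, b) is b/(a+1) = 32.635/9.8 ≈ 3.3301.

σ̂²_MAP = 3.3301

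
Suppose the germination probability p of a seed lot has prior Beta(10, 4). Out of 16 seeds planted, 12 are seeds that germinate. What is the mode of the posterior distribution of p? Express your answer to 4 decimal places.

Prior: Beta(10, 4).
Data: 12 successes in 16 trials. The binomial likelihood contributes p^12(1−p)^4, so the posterior is Beta(10+12, 4+4) = Beta(22, 8).
For Beta(a, b) with a, b > 1 the mode is (a−1)/(a+b−2) = 21/28 ≈ 0.7500.

p̂_MAP = 0.7500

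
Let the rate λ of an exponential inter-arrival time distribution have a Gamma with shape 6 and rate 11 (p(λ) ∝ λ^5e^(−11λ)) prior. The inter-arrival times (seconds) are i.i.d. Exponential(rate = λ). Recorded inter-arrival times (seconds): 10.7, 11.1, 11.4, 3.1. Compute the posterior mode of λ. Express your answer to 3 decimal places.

λ̂_MAP = 0.190

The Exponential(rate=λ) likelihood is ∝ λ^n e^(−λΣtᵢ). Here n = 4 and Σtᵢ = 10.7 + 11.1 + 11.4 + 3.1 = 36.3.
Posterior ∝ λ^5e^(−11λ) · λ^4e^(−36.3λ) = λ^9e^(−47.3λ), i.e. Gamma(10, 47.3).
Mode = (a−1)/b = 9/47.3 ≈ 0.190.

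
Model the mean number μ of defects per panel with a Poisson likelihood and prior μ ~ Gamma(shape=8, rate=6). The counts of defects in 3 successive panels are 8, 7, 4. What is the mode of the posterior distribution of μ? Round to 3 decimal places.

Σxᵢ = 8+7+4 = 19, with n = 3.
Posterior ∝ μ^7e^(−6μ) · μ^19e^(−3μ) = μ^26e^(−9μ), i.e. Gamma(shape=27, rate=9).
The mode of a Gamma(a, b) with a ≥ 1 (shape–rate) is (a−1)/b = 26/9 ≈ 2.889.

μ̂_MAP = 2.889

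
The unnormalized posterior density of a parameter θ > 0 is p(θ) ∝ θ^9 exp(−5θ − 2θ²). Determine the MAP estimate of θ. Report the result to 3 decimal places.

ℓ'(θ) = 9/θ − 5 − 4θ. Setting this to zero and multiplying by θ: 4θ² + 5θ − 9 = 0.
θ = (−5 + √(5² + 4·4·9)) / (2·4) = (−5 + √169) / 8 = (−5 + 13)/8 = 1.
ℓ''(θ) = −9/θ² − 4 < 0, confirming a maximum.

θ̂_MAP = 1.000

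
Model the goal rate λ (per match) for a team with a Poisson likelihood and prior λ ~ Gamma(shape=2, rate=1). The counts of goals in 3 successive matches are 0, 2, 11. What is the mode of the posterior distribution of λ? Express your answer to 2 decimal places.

λ̂_MAP = 3.50

Σxᵢ = 0+2+11 = 13, with n = 3.
Posterior ∝ λe^(−1λ) · λ^13e^(−3λ) = λ^14e^(−4λ), i.e. Gamma(shape=15, rate=4).
The mode of a Gamma(a, b) with a ≥ 1 (shape–rate) is (a−1)/b = 14/4 ≈ 3.50.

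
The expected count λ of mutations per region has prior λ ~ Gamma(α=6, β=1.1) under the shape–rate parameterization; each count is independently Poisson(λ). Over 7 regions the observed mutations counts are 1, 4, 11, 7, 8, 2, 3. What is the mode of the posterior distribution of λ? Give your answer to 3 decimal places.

Σxᵢ = 1+4+11+7+8+2+3 = 36, with n = 7.
Posterior ∝ λ^5e^(−1.1λ) · λ^36e^(−7λ) = λ^41e^(−8.1λ), i.e. Gamma(shape=42, rate=8.1).
The mode of a Gamma(a, b) with a ≥ 1 (shape–rate) is (a−1)/b = 41/8.1 ≈ 5.062.

λ̂_MAP = 5.062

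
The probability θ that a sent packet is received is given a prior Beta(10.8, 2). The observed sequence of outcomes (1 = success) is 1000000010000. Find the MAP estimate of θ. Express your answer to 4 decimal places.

θ̂_MAP = 0.4958

Prior: Beta(10.8, 2).
Data: 2 successes in 13 trials (from the sequence). The binomial likelihood contributes θ^2(1−θ)^11, so the posterior is Beta(10.8+2, 2+11) = Beta(12.8, 13).
For Beta(a, b) with a, b > 1 the mode is (a−1)/(a+b−2) = 11.8/23.8 ≈ 0.4958.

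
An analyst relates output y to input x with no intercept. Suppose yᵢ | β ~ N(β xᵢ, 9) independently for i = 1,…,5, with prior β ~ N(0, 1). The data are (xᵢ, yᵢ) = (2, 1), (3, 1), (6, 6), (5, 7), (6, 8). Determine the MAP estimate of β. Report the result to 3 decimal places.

β̂_MAP = 1.042

log p(β | y) = −Σ(yᵢ − βxᵢ)²/(2·9) − β²/(2·1) + const.
Setting the derivative to zero: Σxᵢ(yᵢ − βxᵢ)/9 − β/1 = 0, so β = Σxᵢyᵢ / (Σxᵢ² + σ²/τ²).
Σxᵢyᵢ = 2·1 + 3·1 + 6·6 + 5·7 + 6·8 = 124; Σxᵢ² = 110; σ²/τ² = 9.
β̂_MAP = 124 / (110 + 9) = 124/119 ≈ 1.042.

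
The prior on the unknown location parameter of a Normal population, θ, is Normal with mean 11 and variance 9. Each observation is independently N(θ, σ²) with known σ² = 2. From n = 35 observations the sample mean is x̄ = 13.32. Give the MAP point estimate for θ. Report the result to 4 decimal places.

θ̂_MAP = 13.3054

n = 35, x̄ = 13.32.
For a Normal prior and Normal likelihood with known variance, the posterior is Normal; its mode equals its mean, the precision-weighted average.
Prior precision 1/σ₀² = 1/9; data precision n/σ² = 35/2 = 17.5.
θ̂ = ((1/9)·11 + 17.5·13.32) / (1/9 + 17.5) = (21089/90)/(317/18) = 21089/1585 ≈ 13.3054.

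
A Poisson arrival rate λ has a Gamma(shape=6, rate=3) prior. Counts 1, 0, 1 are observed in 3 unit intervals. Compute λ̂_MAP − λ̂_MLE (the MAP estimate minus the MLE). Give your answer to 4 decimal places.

Σxᵢ = 2. Posterior is Gamma(8, 6); MAP = (8−1)/6 = 7/6 ≈ 1.16667.
MLE = x̄ = 2/3 ≈ 0.66667.
Difference = 7/6 − 2/3 = 1/2 ≈ 0.5000.

MAP − MLE = 0.5000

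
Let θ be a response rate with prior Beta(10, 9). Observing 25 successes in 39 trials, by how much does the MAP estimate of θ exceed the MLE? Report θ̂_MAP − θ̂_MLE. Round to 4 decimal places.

MAP − MLE = -0.0339

Posterior is Beta(35, 23); MAP = (35−1)/(58−2) = 34/56 ≈ 0.60714.
MLE ignores the prior: θ̂_MLE = k/n = 25/39 ≈ 0.64103.
Difference = 34/56 − 25/39 = -37/1092 ≈ -0.0339.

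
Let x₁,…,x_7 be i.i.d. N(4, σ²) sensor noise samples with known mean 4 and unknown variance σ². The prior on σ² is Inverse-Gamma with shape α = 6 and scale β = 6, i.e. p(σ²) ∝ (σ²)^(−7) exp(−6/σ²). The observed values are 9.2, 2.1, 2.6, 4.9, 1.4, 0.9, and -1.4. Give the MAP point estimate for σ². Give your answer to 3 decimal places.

Sum of squared deviations about the known mean: SS = (9.2−4)² + (2.1−4)² + (2.6−4)² + (4.9−4)² + (1.4−4)² + (0.9−4)² + (-1.4−4)² = 78.95.
The Normal likelihood contributes (σ²)^(−n/2) exp(−SS/(2σ²)), so the posterior is Inverse-Gamma(α + n/2, β + SS/2) = Inverse-Gamma(9.5, 45.475).
The mode of Inverse-Gamma(a, b) is b/(a+1) = 45.475/10.5 ≈ 4.331.

σ̂²_MAP = 4.331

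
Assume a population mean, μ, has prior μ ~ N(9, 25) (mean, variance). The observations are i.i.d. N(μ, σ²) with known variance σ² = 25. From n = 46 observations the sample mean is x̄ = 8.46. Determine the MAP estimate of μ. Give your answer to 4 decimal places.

μ̂_MAP = 8.4715

n = 46, x̄ = 8.46.
For a Normal prior and Normal likelihood with known variance, the posterior is Normal; its mode equals its mean, the precision-weighted average.
Prior precision 1/σ₀² = 1/25 = 0.04; data precision n/σ² = 46/25 = 1.84.
μ̂ = (0.04·9 + 1.84·8.46) / (0.04 + 1.84) = 15.9264/1.88 = 9954/1175 ≈ 8.4715.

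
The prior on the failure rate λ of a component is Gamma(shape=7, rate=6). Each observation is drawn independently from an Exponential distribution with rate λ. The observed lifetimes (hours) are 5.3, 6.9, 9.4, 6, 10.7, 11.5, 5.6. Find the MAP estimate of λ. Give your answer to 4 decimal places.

λ̂_MAP = 0.2117

The Exponential(rate=λ) likelihood is ∝ λ^n e^(−λΣtᵢ). Here n = 7 and Σtᵢ = 5.3 + 6.9 + 9.4 + 6 + 10.7 + 11.5 + 5.6 = 55.4.
Posterior ∝ λ^6e^(−6λ) · λ^7e^(−55.4λ) = λ^13e^(−61.4λ), i.e. Gamma(14, 61.4).
Mode = (a−1)/b = 13/61.4 ≈ 0.2117.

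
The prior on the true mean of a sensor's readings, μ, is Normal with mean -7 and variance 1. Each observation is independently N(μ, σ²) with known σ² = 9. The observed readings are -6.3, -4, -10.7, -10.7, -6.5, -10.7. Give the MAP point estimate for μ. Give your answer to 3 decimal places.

μ̂_MAP = -7.460

n = 6; x̄ = ((-6.3) + (-4) + (-10.7) + (-10.7) + (-6.5) + (-10.7))/6 = -48.9/6 = -8.15.
For a Normal prior and Normal likelihood with known variance, the posterior is Normal; its mode equals its mean, the precision-weighted average.
Prior precision 1/σ₀² = 1/1 = 1; data precision n/σ² = 6/9 = 2/3.
μ̂ = (1·(-7) + (2/3)·(-8.15)) / (1 + 2/3) = (-373/30)/(5/3) = -7.460.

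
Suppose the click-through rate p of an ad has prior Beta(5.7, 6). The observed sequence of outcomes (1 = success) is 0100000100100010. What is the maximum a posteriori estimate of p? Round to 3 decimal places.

p̂_MAP = 0.339

Prior: Beta(5.7, 6).
Data: 4 successes in 16 trials (from the sequence). The binomial likelihood contributes p^4(1−p)^12, so the posterior is Beta(5.7+4, 6+12) = Beta(9.7, 18).
For Beta(a, b) with a, b > 1 the mode is (a−1)/(a+b−2) = 8.7/25.7 ≈ 0.339.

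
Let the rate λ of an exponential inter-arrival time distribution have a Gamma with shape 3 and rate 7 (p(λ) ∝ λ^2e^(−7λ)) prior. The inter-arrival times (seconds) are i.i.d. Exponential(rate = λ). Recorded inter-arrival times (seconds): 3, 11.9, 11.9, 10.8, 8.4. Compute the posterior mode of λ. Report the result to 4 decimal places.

The Exponential(rate=λ) likelihood is ∝ λ^n e^(−λΣtᵢ). Here n = 5 and Σtᵢ = 3 + 11.9 + 11.9 + 10.8 + 8.4 = 46.
Posterior ∝ λ^2e^(−7λ) · λ^5e^(−46λ) = λ^7e^(−53λ), i.e. Gamma(8, 53).
Mode = (a−1)/b = 7/53 ≈ 0.1321.

λ̂_MAP = 0.1321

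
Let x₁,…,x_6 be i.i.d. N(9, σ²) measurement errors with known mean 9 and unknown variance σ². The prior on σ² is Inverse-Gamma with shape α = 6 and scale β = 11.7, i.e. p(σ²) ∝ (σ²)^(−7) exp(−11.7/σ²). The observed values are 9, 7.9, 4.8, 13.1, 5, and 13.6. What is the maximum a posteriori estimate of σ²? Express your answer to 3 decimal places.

σ̂²_MAP = 4.811

Sum of squared deviations about the known mean: SS = (9−9)² + (7.9−9)² + (4.8−9)² + (13.1−9)² + (5−9)² + (13.6−9)² = 72.82.
The Normal likelihood contributes (σ²)^(−n/2) exp(−SS/(2σ²)), so the posterior is Inverse-Gamma(α + n/2, β + SS/2) = Inverse-Gamma(9, 48.11).
The mode of Inverse-Gamma(a, b) is b/(a+1) = 48.11/10 ≈ 4.811.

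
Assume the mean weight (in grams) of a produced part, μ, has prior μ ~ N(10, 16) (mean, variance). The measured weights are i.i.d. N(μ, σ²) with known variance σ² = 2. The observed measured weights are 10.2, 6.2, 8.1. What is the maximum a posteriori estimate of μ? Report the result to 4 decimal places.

μ̂_MAP = 8.2400

n = 3; x̄ = (10.2 + 6.2 + 8.1)/3 = 24.5/3 = 49/6 ≈ 8.1667.
For a Normal prior and Normal likelihood with known variance, the posterior is Normal; its mode equals its mean, the precision-weighted average.
Prior precision 1/σ₀² = 1/16 = 0.0625; data precision n/σ² = 3/2 = 1.5.
μ̂ = (0.0625·10 + 1.5·(49/6)) / (0.0625 + 1.5) = 12.875/1.5625 = 8.2400.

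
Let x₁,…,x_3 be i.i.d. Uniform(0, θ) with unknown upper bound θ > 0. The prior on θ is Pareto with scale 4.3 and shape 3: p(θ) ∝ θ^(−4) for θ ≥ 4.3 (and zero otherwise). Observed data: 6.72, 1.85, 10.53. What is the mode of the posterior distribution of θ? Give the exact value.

The Uniform(0, θ) likelihood is θ^(−n) for θ ≥ max(xᵢ), zero otherwise. Here max(xᵢ) = 10.53.
Posterior ∝ θ^(−4) · θ^(−3) = θ^(−7) on θ ≥ max(4.3, 10.53) = 10.53.
This density is strictly decreasing in θ, so the posterior mode lies at the lower boundary of the support.

θ̂_MAP = 10.53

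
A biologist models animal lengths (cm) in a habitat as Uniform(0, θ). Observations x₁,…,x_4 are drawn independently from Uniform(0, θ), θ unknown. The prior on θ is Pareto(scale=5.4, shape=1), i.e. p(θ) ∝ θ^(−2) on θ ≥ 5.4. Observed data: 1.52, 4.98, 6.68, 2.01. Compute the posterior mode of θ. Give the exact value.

The Uniform(0, θ) likelihood is θ^(−n) for θ ≥ max(xᵢ), zero otherwise. Here max(xᵢ) = 6.68.
Posterior ∝ θ^(−2) · θ^(−4) = θ^(−6) on θ ≥ max(5.4, 6.68) = 6.68.
This density is strictly decreasing in θ, so the posterior mode lies at the lower boundary of the support.

θ̂_MAP = 6.68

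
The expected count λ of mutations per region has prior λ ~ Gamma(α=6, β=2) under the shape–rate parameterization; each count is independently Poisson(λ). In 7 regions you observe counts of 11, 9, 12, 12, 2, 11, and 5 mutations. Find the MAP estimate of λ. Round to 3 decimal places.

Σxᵢ = 11+9+12+12+2+11+5 = 62, with n = 7.
Posterior ∝ λ^5e^(−2λ) · λ^62e^(−7λ) = λ^67e^(−9λ), i.e. Gamma(shape=68, rate=9).
The mode of a Gamma(a, b) with a ≥ 1 (shape–rate) is (a−1)/b = 67/9 ≈ 7.444.

λ̂_MAP = 7.444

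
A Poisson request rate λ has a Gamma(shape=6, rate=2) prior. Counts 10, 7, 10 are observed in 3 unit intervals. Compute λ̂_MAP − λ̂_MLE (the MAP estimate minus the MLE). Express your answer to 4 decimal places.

Σxᵢ = 27. Posterior is Gamma(33, 5); MAP = (33−1)/5 = 32/5 ≈ 6.40000.
MLE = x̄ = 27/3 ≈ 9.00000.
Difference = 32/5 − 27/3 = -13/5 ≈ -2.6000.

MAP − MLE = -2.6000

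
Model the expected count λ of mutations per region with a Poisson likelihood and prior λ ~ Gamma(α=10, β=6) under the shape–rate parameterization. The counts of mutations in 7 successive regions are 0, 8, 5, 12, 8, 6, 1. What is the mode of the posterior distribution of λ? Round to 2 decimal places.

Σxᵢ = 0+8+5+12+8+6+1 = 40, with n = 7.
Posterior ∝ λ^9e^(−6λ) · λ^40e^(−7λ) = λ^49e^(−13λ), i.e. Gamma(shape=50, rate=13).
The mode of a Gamma(a, b) with a ≥ 1 (shape–rate) is (a−1)/b = 49/13 ≈ 3.77.

λ̂_MAP = 3.77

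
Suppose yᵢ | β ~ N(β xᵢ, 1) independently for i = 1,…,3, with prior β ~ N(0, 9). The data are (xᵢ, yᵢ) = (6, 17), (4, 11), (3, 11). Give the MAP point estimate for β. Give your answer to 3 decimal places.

log p(β | y) = −Σ(yᵢ − βxᵢ)²/(2·1) − β²/(2·9) + const.
Setting the derivative to zero: Σxᵢ(yᵢ − βxᵢ)/1 − β/9 = 0, so β = Σxᵢyᵢ / (Σxᵢ² + σ²/τ²).
Σxᵢyᵢ = 6·17 + 4·11 + 3·11 = 179; Σxᵢ² = 61; σ²/τ² = 1/9.
β̂_MAP = 179 / (61 + 1/9) = 179/(550/9) = 1611/550 ≈ 2.929.

β̂_MAP = 2.929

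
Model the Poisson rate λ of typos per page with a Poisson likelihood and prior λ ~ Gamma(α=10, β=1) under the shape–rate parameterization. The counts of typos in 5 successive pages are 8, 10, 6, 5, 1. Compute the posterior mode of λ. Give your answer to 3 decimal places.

λ̂_MAP = 6.500

Σxᵢ = 8+10+6+5+1 = 30, with n = 5.
Posterior ∝ λ^9e^(−1λ) · λ^30e^(−5λ) = λ^39e^(−6λ), i.e. Gamma(shape=40, rate=6).
The mode of a Gamma(a, b) with a ≥ 1 (shape–rate) is (a−1)/b = 39/6 ≈ 6.500.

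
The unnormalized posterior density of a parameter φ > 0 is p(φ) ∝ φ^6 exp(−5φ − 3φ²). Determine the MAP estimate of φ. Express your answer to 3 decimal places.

φ̂_MAP = 0.667

ℓ'(φ) = 6/φ − 5 − 6φ. Setting this to zero and multiplying by φ: 6φ² + 5φ − 6 = 0.
φ = (−5 + √(5² + 4·6·6)) / (2·6) = (−5 + √169) / 12 = (−5 + 13)/12 = 2/3.
ℓ''(φ) = −6/φ² − 6 < 0, confirming a maximum.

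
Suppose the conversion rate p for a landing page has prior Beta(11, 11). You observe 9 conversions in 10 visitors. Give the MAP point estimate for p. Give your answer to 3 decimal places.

p̂_MAP = 0.633

Prior: Beta(11, 11).
Data: 9 successes in 10 trials. The binomial likelihood contributes p^9(1−p)^1, so the posterior is Beta(11+9, 11+1) = Beta(20, 12).
For Beta(a, b) with a, b > 1 the mode is (a−1)/(a+b−2) = 19/30 ≈ 0.633.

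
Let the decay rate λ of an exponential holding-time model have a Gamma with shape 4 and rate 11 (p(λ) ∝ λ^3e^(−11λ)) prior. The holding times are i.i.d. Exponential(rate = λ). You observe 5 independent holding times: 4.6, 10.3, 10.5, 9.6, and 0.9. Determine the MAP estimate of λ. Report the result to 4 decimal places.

λ̂_MAP = 0.1706

The Exponential(rate=λ) likelihood is ∝ λ^n e^(−λΣtᵢ). Here n = 5 and Σtᵢ = 4.6 + 10.3 + 10.5 + 9.6 + 0.9 = 35.9.
Posterior ∝ λ^3e^(−11λ) · λ^5e^(−35.9λ) = λ^8e^(−46.9λ), i.e. Gamma(9, 46.9).
Mode = (a−1)/b = 8/46.9 ≈ 0.1706.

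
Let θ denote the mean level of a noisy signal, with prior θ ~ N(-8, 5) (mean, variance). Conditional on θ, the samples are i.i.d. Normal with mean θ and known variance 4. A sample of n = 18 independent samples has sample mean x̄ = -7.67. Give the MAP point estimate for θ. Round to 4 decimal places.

n = 18, x̄ = -7.67.
For a Normal prior and Normal likelihood with known variance, the posterior is Normal; its mode equals its mean, the precision-weighted average.
Prior precision 1/σ₀² = 1/5 = 0.2; data precision n/σ² = 18/4 = 4.5.
θ̂ = (0.2·(-8) + 4.5·(-7.67)) / (0.2 + 4.5) = (-36.115)/4.7 = -7223/940 ≈ -7.6840.

θ̂_MAP = -7.6840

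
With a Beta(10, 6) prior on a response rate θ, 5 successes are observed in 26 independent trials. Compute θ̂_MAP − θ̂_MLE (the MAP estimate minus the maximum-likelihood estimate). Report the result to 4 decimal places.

MAP − MLE = 0.1577

Posterior is Beta(15, 27); MAP = (15−1)/(42−2) = 14/40 ≈ 0.35000.
MLE ignores the prior: θ̂_MLE = k/n = 5/26 ≈ 0.19231.
Difference = 14/40 − 5/26 = 41/260 ≈ 0.1577.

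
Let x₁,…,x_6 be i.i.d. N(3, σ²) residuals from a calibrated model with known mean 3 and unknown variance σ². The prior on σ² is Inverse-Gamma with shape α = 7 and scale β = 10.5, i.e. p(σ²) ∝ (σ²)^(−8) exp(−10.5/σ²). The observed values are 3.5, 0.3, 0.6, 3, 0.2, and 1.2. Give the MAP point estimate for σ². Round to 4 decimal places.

Sum of squared deviations about the known mean: SS = (3.5−3)² + (0.3−3)² + (0.6−3)² + (3−3)² + (0.2−3)² + (1.2−3)² = 24.38.
The Normal likelihood contributes (σ²)^(−n/2) exp(−SS/(2σ²)), so the posterior is Inverse-Gamma(α + n/2, β + SS/2) = Inverse-Gamma(10, 22.69).
The mode of Inverse-Gamma(a, b) is b/(a+1) = 22.69/11 ≈ 2.0627.

σ̂²_MAP = 2.0627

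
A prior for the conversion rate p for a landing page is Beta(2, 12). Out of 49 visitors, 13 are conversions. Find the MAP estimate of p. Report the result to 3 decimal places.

p̂_MAP = 0.230

Prior: Beta(2, 12).
Data: 13 successes in 49 trials. The binomial likelihood contributes p^13(1−p)^36, so the posterior is Beta(2+13, 12+36) = Beta(15, 48).
For Beta(a, b) with a, b > 1 the mode is (a−1)/(a+b−2) = 14/61 ≈ 0.230.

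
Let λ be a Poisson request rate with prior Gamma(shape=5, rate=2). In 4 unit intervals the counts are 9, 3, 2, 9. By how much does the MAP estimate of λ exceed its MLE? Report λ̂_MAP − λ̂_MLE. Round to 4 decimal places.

Σxᵢ = 23. Posterior is Gamma(28, 6); MAP = (28−1)/6 = 27/6 ≈ 4.50000.
MLE = x̄ = 23/4 ≈ 5.75000.
Difference = 27/6 − 23/4 = -5/4 ≈ -1.2500.

MAP − MLE = -1.2500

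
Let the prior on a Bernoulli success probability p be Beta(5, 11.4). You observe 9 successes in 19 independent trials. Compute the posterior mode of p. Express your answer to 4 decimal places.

Prior: Beta(5, 11.4).
Data: 9 successes in 19 trials. The binomial likelihood contributes p^9(1−p)^10, so the posterior is Beta(5+9, 11.4+10) = Beta(14, 21.4).
For Beta(a, b) with a, b > 1 the mode is (a−1)/(a+b−2) = 13/33.4 ≈ 0.3892.

p̂_MAP = 0.3892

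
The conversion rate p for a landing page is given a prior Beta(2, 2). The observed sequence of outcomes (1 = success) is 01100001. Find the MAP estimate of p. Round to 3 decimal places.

p̂_MAP = 0.400

Prior: Beta(2, 2).
Data: 3 successes in 8 trials (from the sequence). The binomial likelihood contributes p^3(1−p)^5, so the posterior is Beta(2+3, 2+5) = Beta(5, 7).
For Beta(a, b) with a, b > 1 the mode is (a−1)/(a+b−2) = 4/10 ≈ 0.400.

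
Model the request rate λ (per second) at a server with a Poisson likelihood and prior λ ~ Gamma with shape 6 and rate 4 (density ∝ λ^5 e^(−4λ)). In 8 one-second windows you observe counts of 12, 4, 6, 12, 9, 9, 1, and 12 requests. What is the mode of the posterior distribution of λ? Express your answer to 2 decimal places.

λ̂_MAP = 5.83

Σxᵢ = 12+4+6+12+9+9+1+12 = 65, with n = 8.
Posterior ∝ λ^5e^(−4λ) · λ^65e^(−8λ) = λ^70e^(−12λ), i.e. Gamma(shape=71, rate=12).
The mode of a Gamma(a, b) with a ≥ 1 (shape–rate) is (a−1)/b = 70/12 ≈ 5.83.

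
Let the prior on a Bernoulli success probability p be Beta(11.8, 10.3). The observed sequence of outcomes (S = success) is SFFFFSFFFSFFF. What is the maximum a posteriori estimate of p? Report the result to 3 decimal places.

p̂_MAP = 0.417

Prior: Beta(11.8, 10.3).
Data: 3 successes in 13 trials (from the sequence). The binomial likelihood contributes p^3(1−p)^10, so the posterior is Beta(11.8+3, 10.3+10) = Beta(14.8, 20.3).
For Beta(a, b) with a, b > 1 the mode is (a−1)/(a+b−2) = 13.8/33.1 ≈ 0.417.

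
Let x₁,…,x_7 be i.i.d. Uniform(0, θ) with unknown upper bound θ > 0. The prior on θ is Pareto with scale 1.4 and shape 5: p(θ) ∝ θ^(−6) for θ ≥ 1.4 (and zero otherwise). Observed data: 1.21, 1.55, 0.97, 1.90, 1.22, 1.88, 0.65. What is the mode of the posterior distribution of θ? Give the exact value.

θ̂_MAP = 1.90

The Uniform(0, θ) likelihood is θ^(−n) for θ ≥ max(xᵢ), zero otherwise. Here max(xᵢ) = 1.90.
Posterior ∝ θ^(−6) · θ^(−7) = θ^(−13) on θ ≥ max(1.4, 1.90) = 1.90.
This density is strictly decreasing in θ, so the posterior mode lies at the lower boundary of the support.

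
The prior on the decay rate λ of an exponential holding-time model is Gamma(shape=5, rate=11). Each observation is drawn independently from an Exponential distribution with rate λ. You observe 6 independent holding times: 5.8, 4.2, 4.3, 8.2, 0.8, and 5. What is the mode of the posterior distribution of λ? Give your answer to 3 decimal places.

The Exponential(rate=λ) likelihood is ∝ λ^n e^(−λΣtᵢ). Here n = 6 and Σtᵢ = 5.8 + 4.2 + 4.3 + 8.2 + 0.8 + 5 = 28.3.
Posterior ∝ λ^4e^(−11λ) · λ^6e^(−28.3λ) = λ^10e^(−39.3λ), i.e. Gamma(11, 39.3).
Mode = (a−1)/b = 10/39.3 ≈ 0.254.

λ̂_MAP = 0.254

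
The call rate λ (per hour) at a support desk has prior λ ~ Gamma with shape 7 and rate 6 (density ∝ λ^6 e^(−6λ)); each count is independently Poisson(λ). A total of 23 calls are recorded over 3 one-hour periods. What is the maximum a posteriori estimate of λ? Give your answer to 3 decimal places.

Σxᵢ = 23, n = 3.
Posterior ∝ λ^6e^(−6λ) · λ^23e^(−3λ) = λ^29e^(−9λ), i.e. Gamma(shape=30, rate=9).
The mode of a Gamma(a, b) with a ≥ 1 (shape–rate) is (a−1)/b = 29/9 ≈ 3.222.

λ̂_MAP = 3.222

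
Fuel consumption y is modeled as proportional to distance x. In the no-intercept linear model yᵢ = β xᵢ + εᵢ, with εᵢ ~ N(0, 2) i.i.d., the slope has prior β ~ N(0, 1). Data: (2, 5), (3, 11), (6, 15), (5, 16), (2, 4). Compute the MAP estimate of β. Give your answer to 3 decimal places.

log p(β | y) = −Σ(yᵢ − βxᵢ)²/(2·2) − β²/(2·1) + const.
Setting the derivative to zero: Σxᵢ(yᵢ − βxᵢ)/2 − β/1 = 0, so β = Σxᵢyᵢ / (Σxᵢ² + σ²/τ²).
Σxᵢyᵢ = 2·5 + 3·11 + 6·15 + 5·16 + 2·4 = 221; Σxᵢ² = 78; σ²/τ² = 2.
β̂_MAP = 221 / (78 + 2) = 221/80 ≈ 2.763.

β̂_MAP = 2.763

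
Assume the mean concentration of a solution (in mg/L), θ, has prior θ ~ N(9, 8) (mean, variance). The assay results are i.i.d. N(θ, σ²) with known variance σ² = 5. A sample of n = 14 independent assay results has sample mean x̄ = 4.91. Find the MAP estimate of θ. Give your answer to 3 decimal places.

θ̂_MAP = 5.085

n = 14, x̄ = 4.91.
For a Normal prior and Normal likelihood with known variance, the posterior is Normal; its mode equals its mean, the precision-weighted average.
Prior precision 1/σ₀² = 1/8 = 0.125; data precision n/σ² = 14/5 = 2.8.
θ̂ = (0.125·9 + 2.8·4.91) / (0.125 + 2.8) = 14.873/2.925 = 14873/2925 ≈ 5.085.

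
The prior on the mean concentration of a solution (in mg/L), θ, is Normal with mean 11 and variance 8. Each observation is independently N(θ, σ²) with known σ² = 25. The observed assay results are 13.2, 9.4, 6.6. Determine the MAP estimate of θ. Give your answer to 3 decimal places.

n = 3; x̄ = (13.2 + 9.4 + 6.6)/3 = 29.2/3 = 146/15 ≈ 9.7333.
For a Normal prior and Normal likelihood with known variance, the posterior is Normal; its mode equals its mean, the precision-weighted average.
Prior precision 1/σ₀² = 1/8 = 0.125; data precision n/σ² = 3/25 = 0.12.
θ̂ = (0.125·11 + 0.12·(146/15)) / (0.125 + 0.12) = 2.543/0.245 = 2543/245 ≈ 10.380.

θ̂_MAP = 10.380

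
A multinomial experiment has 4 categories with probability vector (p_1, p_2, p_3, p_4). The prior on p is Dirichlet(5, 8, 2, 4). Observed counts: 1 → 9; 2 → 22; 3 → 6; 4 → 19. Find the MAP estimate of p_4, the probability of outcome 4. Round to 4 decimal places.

MAP estimate: 0.3099

The posterior is Dirichlet(αᵢ + nᵢ) = Dirichlet(14, 30, 8, 23).
For a Dirichlet(a₁,…,a_K) with all aᵢ > 1, the mode has j-th component (aⱼ − 1)/(Σaᵢ − K).
Here Σaᵢ = 75 and K = 4, so p_4 = (23 − 1)/(75 − 4) = 22/71 ≈ 0.3099.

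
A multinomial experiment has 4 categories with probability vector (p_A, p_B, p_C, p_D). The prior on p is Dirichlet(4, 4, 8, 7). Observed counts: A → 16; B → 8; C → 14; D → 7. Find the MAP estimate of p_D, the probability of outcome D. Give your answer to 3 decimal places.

The posterior is Dirichlet(αᵢ + nᵢ) = Dirichlet(20, 12, 22, 14).
For a Dirichlet(a₁,…,a_K) with all aᵢ > 1, the mode has j-th component (aⱼ − 1)/(Σaᵢ − K).
Here Σaᵢ = 68 and K = 4, so p_D = (14 − 1)/(68 − 4) = 13/64 ≈ 0.203.

MAP estimate of p_D = 0.203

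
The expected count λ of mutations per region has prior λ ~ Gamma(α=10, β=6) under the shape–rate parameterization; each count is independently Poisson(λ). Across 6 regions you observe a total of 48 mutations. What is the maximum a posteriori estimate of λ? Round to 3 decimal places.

Σxᵢ = 48, n = 6.
Posterior ∝ λ^9e^(−6λ) · λ^48e^(−6λ) = λ^57e^(−12λ), i.e. Gamma(shape=58, rate=12).
The mode of a Gamma(a, b) with a ≥ 1 (shape–rate) is (a−1)/b = 57/12 ≈ 4.750.

λ̂_MAP = 4.750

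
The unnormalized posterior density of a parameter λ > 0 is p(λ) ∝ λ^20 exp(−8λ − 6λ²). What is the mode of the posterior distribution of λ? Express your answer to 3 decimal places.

ℓ'(λ) = 20/λ − 8 − 12λ. Setting this to zero and multiplying by λ: 12λ² + 8λ − 20 = 0.
λ = (−8 + √(8² + 4·12·20)) / (2·12) = (−8 + √1024) / 24 = (−8 + 32)/24 = 1.
ℓ''(λ) = −20/λ² − 12 < 0, confirming a maximum.

λ̂_MAP = 1.000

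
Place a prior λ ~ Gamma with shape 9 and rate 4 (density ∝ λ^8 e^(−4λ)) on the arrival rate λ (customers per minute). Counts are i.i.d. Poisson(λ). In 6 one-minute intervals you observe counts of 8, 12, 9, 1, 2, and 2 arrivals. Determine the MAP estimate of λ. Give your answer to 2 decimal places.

λ̂_MAP = 4.20

Σxᵢ = 8+12+9+1+2+2 = 34, with n = 6.
Posterior ∝ λ^8e^(−4λ) · λ^34e^(−6λ) = λ^42e^(−10λ), i.e. Gamma(shape=43, rate=10).
The mode of a Gamma(a, b) with a ≥ 1 (shape–rate) is (a−1)/b = 42/10 ≈ 4.20.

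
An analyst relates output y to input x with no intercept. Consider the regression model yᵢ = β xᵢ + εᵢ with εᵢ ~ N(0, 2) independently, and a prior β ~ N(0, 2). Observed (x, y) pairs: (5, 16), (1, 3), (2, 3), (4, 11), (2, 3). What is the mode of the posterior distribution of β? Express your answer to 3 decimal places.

log p(β | y) = −Σ(yᵢ − βxᵢ)²/(2·2) − β²/(2·2) + const.
Setting the derivative to zero: Σxᵢ(yᵢ − βxᵢ)/2 − β/2 = 0, so β = Σxᵢyᵢ / (Σxᵢ² + σ²/τ²).
Σxᵢyᵢ = 5·16 + 1·3 + 2·3 + 4·11 + 2·3 = 139; Σxᵢ² = 50; σ²/τ² = 1.
β̂_MAP = 139 / (50 + 1) = 139/51 ≈ 2.725.

β̂_MAP = 2.725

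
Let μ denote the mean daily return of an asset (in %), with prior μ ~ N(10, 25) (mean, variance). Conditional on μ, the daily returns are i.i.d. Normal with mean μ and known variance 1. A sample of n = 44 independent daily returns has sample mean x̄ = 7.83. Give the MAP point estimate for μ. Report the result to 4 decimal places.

n = 44, x̄ = 7.83.
For a Normal prior and Normal likelihood with known variance, the posterior is Normal; its mode equals its mean, the precision-weighted average.
Prior precision 1/σ₀² = 1/25 = 0.04; data precision n/σ² = 44/1 = 44.
μ̂ = (0.04·10 + 44·7.83) / (0.04 + 44) = 344.92/44.04 = 8623/1101 ≈ 7.8320.

μ̂_MAP = 7.8320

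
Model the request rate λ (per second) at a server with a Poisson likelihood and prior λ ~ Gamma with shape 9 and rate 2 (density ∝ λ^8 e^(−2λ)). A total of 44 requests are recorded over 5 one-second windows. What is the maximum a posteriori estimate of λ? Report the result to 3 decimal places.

Σxᵢ = 44, n = 5.
Posterior ∝ λ^8e^(−2λ) · λ^44e^(−5λ) = λ^52e^(−7λ), i.e. Gamma(shape=53, rate=7).
The mode of a Gamma(a, b) with a ≥ 1 (shape–rate) is (a−1)/b = 52/7 ≈ 7.429.

λ̂_MAP = 7.429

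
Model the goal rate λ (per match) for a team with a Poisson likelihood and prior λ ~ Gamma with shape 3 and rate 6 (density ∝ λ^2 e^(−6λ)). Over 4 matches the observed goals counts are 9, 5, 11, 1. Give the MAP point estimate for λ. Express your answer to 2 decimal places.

Σxᵢ = 9+5+11+1 = 26, with n = 4.
Posterior ∝ λ^2e^(−6λ) · λ^26e^(−4λ) = λ^28e^(−10λ), i.e. Gamma(shape=29, rate=10).
The mode of a Gamma(a, b) with a ≥ 1 (shape–rate) is (a−1)/b = 28/10 ≈ 2.80.

λ̂_MAP = 2.80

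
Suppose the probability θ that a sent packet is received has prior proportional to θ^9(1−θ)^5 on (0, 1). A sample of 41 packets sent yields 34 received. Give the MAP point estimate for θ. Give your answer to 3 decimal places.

The prior density ∝ θ^9(1−θ)^5 is the kernel of Beta(10, 6).
Data: 34 successes in 41 trials. The binomial likelihood contributes θ^34(1−θ)^7, so the posterior is Beta(10+34, 6+7) = Beta(44, 13).
For Beta(a, b) with a, b > 1 the mode is (a−1)/(a+b−2) = 43/55 ≈ 0.782.

θ̂_MAP = 0.782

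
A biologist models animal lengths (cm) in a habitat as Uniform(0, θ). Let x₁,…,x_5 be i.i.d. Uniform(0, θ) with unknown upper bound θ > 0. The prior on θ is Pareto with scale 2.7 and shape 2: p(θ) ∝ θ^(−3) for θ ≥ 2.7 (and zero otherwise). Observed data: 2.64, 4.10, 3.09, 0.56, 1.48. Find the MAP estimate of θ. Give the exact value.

The Uniform(0, θ) likelihood is θ^(−n) for θ ≥ max(xᵢ), zero otherwise. Here max(xᵢ) = 4.10.
Posterior ∝ θ^(−3) · θ^(−5) = θ^(−8) on θ ≥ max(2.7, 4.10) = 4.10.
This density is strictly decreasing in θ, so the posterior mode lies at the lower boundary of the support.

θ̂_MAP = 4.10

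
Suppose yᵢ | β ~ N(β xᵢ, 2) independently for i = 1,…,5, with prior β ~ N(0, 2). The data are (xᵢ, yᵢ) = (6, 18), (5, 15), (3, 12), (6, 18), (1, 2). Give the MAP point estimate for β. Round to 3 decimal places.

β̂_MAP = 3.046

log p(β | y) = −Σ(yᵢ − βxᵢ)²/(2·2) − β²/(2·2) + const.
Setting the derivative to zero: Σxᵢ(yᵢ − βxᵢ)/2 − β/2 = 0, so β = Σxᵢyᵢ / (Σxᵢ² + σ²/τ²).
Σxᵢyᵢ = 6·18 + 5·15 + 3·12 + 6·18 + 1·2 = 329; Σxᵢ² = 107; σ²/τ² = 1.
β̂_MAP = 329 / (107 + 1) = 329/108 ≈ 3.046.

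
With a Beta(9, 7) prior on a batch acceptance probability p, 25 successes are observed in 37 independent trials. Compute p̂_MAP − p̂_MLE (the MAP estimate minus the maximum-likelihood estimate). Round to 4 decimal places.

Posterior is Beta(34, 19); MAP = (34−1)/(53−2) = 33/51 ≈ 0.64706.
MLE ignores the prior: p̂_MLE = k/n = 25/37 ≈ 0.67568.
Difference = 33/51 − 25/37 = -18/629 ≈ -0.0286.

MAP − MLE = -0.0286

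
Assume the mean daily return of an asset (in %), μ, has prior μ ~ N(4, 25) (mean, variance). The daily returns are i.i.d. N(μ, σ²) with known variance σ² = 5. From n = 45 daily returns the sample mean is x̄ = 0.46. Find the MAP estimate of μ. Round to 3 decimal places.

n = 45, x̄ = 0.46.
For a Normal prior and Normal likelihood with known variance, the posterior is Normal; its mode equals its mean, the precision-weighted average.
Prior precision 1/σ₀² = 1/25 = 0.04; data precision n/σ² = 45/5 = 9.
μ̂ = (0.04·4 + 9·0.46) / (0.04 + 9) = 4.3/9.04 = 215/452 ≈ 0.476.

μ̂_MAP = 0.476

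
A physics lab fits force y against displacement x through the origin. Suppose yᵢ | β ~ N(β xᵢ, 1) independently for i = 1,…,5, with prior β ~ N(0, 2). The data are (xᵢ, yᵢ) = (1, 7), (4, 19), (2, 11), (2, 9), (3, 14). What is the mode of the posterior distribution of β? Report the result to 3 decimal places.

log p(β | y) = −Σ(yᵢ − βxᵢ)²/(2·1) − β²/(2·2) + const.
Setting the derivative to zero: Σxᵢ(yᵢ − βxᵢ)/1 − β/2 = 0, so β = Σxᵢyᵢ / (Σxᵢ² + σ²/τ²).
Σxᵢyᵢ = 1·7 + 4·19 + 2·11 + 2·9 + 3·14 = 165; Σxᵢ² = 34; σ²/τ² = 0.5.
β̂_MAP = 165 / (34 + 0.5) = 165/34.5 ≈ 4.783.

β̂_MAP = 4.783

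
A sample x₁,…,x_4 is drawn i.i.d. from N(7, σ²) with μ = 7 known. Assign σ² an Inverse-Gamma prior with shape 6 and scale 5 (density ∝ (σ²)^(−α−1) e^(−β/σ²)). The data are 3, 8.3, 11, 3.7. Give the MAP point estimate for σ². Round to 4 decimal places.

Sum of squared deviations about the known mean: SS = (3−7)² + (8.3−7)² + (11−7)² + (3.7−7)² = 44.58.
The Normal likelihood contributes (σ²)^(−n/2) exp(−SS/(2σ²)), so the posterior is Inverse-Gamma(α + n/2, β + SS/2) = Inverse-Gamma(8, 27.29).
The mode of Inverse-Gamma(a, b) is b/(a+1) = 27.29/9 ≈ 3.0322.

σ̂²_MAP = 3.0322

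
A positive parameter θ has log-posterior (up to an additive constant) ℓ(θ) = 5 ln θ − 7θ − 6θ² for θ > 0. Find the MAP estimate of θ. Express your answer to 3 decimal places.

θ̂_MAP = 0.417

ℓ'(θ) = 5/θ − 7 − 12θ. Setting this to zero and multiplying by θ: 12θ² + 7θ − 5 = 0.
θ = (−7 + √(7² + 4·12·5)) / (2·12) = (−7 + √289) / 24 = (−7 + 17)/24 = 5/12.
ℓ''(θ) = −5/θ² − 12 < 0, confirming a maximum.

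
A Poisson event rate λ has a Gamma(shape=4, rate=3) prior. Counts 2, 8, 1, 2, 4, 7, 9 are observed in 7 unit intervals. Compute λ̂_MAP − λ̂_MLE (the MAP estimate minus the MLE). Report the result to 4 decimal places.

Σxᵢ = 33. Posterior is Gamma(37, 10); MAP = (37−1)/10 = 36/10 ≈ 3.60000.
MLE = x̄ = 33/7 ≈ 4.71429.
Difference = 36/10 − 33/7 = -39/35 ≈ -1.1143.

MAP − MLE = -1.1143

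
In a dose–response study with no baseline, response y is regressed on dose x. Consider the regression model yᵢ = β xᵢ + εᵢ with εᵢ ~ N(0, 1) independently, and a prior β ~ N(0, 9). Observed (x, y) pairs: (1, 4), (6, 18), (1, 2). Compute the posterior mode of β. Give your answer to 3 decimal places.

β̂_MAP = 2.991

log p(β | y) = −Σ(yᵢ − βxᵢ)²/(2·1) − β²/(2·9) + const.
Setting the derivative to zero: Σxᵢ(yᵢ − βxᵢ)/1 − β/9 = 0, so β = Σxᵢyᵢ / (Σxᵢ² + σ²/τ²).
Σxᵢyᵢ = 1·4 + 6·18 + 1·2 = 114; Σxᵢ² = 38; σ²/τ² = 1/9.
β̂_MAP = 114 / (38 + 1/9) = 114/(343/9) = 1026/343 ≈ 2.991.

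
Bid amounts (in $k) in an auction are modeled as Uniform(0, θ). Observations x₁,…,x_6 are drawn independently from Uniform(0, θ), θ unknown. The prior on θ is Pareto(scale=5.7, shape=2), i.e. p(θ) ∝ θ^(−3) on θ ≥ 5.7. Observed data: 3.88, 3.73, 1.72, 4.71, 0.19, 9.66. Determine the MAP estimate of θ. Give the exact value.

θ̂_MAP = 9.66

The Uniform(0, θ) likelihood is θ^(−n) for θ ≥ max(xᵢ), zero otherwise. Here max(xᵢ) = 9.66.
Posterior ∝ θ^(−3) · θ^(−6) = θ^(−9) on θ ≥ max(5.7, 9.66) = 9.66.
This density is strictly decreasing in θ, so the posterior mode lies at the lower boundary of the support.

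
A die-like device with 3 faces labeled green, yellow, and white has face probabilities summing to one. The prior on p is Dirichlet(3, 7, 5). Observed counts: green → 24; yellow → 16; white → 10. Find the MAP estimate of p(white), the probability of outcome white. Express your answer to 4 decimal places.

The posterior is Dirichlet(αᵢ + nᵢ) = Dirichlet(27, 23, 15).
For a Dirichlet(a₁,…,a_K) with all aᵢ > 1, the mode has j-th component (aⱼ − 1)/(Σaᵢ − K).
Here Σaᵢ = 65 and K = 3, so p(white) = (15 − 1)/(65 − 3) = 14/62 ≈ 0.2258.

MAP estimate of p(white) = 0.2258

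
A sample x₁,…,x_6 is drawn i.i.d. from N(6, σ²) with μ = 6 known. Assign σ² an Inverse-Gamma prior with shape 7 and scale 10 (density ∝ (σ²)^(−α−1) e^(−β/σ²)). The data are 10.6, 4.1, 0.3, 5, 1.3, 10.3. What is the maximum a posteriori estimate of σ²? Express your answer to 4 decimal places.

σ̂²_MAP = 5.4018

Sum of squared deviations about the known mean: SS = (10.6−6)² + (4.1−6)² + (0.3−6)² + (5−6)² + (1.3−6)² + (10.3−6)² = 98.84.
The Normal likelihood contributes (σ²)^(−n/2) exp(−SS/(2σ²)), so the posterior is Inverse-Gamma(α + n/2, β + SS/2) = Inverse-Gamma(10, 59.42).
The mode of Inverse-Gamma(a, b) is b/(a+1) = 59.42/11 ≈ 5.4018.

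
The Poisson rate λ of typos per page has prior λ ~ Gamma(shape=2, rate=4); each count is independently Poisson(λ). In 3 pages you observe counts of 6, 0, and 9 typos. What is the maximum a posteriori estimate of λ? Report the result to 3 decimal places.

λ̂_MAP = 2.286

Σxᵢ = 6+0+9 = 15, with n = 3.
Posterior ∝ λe^(−4λ) · λ^15e^(−3λ) = λ^16e^(−7λ), i.e. Gamma(shape=17, rate=7).
The mode of a Gamma(a, b) with a ≥ 1 (shape–rate) is (a−1)/b = 16/7 ≈ 2.286.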